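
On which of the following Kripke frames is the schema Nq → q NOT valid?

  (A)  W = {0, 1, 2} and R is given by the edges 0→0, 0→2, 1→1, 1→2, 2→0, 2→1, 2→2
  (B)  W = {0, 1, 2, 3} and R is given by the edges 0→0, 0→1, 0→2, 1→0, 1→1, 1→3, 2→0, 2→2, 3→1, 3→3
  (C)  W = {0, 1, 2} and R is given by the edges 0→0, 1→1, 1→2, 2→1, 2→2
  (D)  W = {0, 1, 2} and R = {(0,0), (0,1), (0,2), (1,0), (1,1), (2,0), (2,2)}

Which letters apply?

The schema Nq → q is axiom T; it is valid on a frame iff R is reflexive.
(A) R is reflexive (each world relates to itself), so the schema is valid here.
(B) R is reflexive (each world relates to itself), so the schema is valid here.
(C) R is reflexive (each world relates to itself), so the schema is valid here.
(D) R is reflexive (each world relates to itself), so the schema is valid here.

none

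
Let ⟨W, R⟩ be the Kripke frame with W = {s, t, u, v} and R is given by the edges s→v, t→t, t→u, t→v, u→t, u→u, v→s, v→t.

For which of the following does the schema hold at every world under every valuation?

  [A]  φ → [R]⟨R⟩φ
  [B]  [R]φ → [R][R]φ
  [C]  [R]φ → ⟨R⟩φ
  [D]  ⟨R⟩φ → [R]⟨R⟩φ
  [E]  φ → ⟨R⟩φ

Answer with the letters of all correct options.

A, C

R is not reflexive: not s R s.
R is symmetric: every R-edge is matched by its reverse.
R is not transitive: s R v and v R s but not s R s.
R is not euclidean: t R u and t R v but not u R v.
R is serial: every world has an R-successor.
(A) φ → [R]⟨R⟩φ is axiom B; it is valid on a frame exactly when R is symmetric. R is symmetric, so valid.
(B) [R]φ → [R][R]φ is axiom 4; it is valid on a frame exactly when R is transitive. R is not transitive, so not valid.
(C) [R]φ → ⟨R⟩φ (axiom D) characterises the serial frames. R is serial — valid.
(D) axiom 5: valid iff R is euclidean. R is not euclidean — not valid.
(E) φ → ⟨R⟩φ is the dual of axiom T; it is valid on a frame exactly when R is reflexive. R is not reflexive, so not valid.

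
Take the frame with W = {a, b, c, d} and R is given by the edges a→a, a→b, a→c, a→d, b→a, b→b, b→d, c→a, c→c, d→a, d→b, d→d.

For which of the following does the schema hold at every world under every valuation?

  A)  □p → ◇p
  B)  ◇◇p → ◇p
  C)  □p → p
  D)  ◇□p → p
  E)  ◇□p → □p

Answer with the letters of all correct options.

A, C, D

R is reflexive: each world relates to itself.
R is symmetric: every R-edge is matched by its reverse.
R is not transitive: b R a and a R c but not b R c.
R is not euclidean: a R b and a R c but not b R c.
R is serial: every world has an R-successor.
(A) □p → ◇p is axiom D, which corresponds to seriality. R is serial — valid.
(B) ◇◇p → ◇p (the dual of axiom 4) characterises the transitive frames. R is not transitive — not valid.
(C) □p → p is axiom T, which corresponds to reflexivity. R is reflexive — valid.
(D) ◇□p → p (the dual of axiom B) characterises the symmetric frames. R is symmetric — valid.
(E) ◇□p → □p is the dual of axiom 5; it is valid on a frame exactly when R is euclidean. R is not euclidean, so not valid.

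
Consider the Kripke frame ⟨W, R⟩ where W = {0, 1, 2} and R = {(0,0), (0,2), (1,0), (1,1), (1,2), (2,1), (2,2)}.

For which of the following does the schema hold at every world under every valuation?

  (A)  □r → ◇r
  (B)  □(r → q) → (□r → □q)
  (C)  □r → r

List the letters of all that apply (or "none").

A, B, C

R is reflexive: each world relates to itself.
R is serial: every world has an R-successor.
(A) □r → ◇r is axiom D, which corresponds to seriality. R is serial — valid.
(B) □(r → q) → (□r → □q) is axiom K, valid on every Kripke frame — valid.
(C) □r → r is axiom T; it is valid on a frame exactly when R is reflexive. R is reflexive, so valid.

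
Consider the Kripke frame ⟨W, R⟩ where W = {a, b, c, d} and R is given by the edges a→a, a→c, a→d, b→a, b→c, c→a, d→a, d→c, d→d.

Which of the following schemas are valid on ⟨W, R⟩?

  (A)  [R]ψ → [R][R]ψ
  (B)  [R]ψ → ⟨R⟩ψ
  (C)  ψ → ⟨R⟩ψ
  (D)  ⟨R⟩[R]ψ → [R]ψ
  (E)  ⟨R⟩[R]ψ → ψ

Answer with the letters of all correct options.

B

R is not reflexive: not b R b.
R is not symmetric: b R a but not a R b.
R is not transitive: b R a and a R d but not b R d.
R is not euclidean: a R c and a R d but not c R d.
R is serial: every world has an R-successor.
(A) axiom 4: valid iff R is transitive. R is not transitive — not valid.
(B) [R]ψ → ⟨R⟩ψ is axiom D; it is valid on a frame exactly when R is serial. R is serial, so valid.
(C) ψ → ⟨R⟩ψ (the dual of axiom T) characterises the reflexive frames. R is not reflexive — not valid.
(D) ⟨R⟩[R]ψ → [R]ψ is the dual of axiom 5, which corresponds to the euclidean property. R is not euclidean — not valid.
(E) the dual of axiom B: valid iff R is symmetric. R is not symmetric — not valid.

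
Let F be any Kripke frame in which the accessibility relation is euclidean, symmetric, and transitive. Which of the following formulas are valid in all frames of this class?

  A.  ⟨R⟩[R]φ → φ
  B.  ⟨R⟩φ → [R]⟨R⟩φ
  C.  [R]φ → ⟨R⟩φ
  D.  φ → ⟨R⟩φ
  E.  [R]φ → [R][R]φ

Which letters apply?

(A) ⟨R⟩[R]φ → φ is the dual of axiom B, which corresponds to symmetry. Every such R is symmetric — valid.
(B) ⟨R⟩φ → [R]⟨R⟩φ is axiom 5, which corresponds to the euclidean property. Every such R is euclidean — valid.
(C) [R]φ → ⟨R⟩φ (axiom D) characterises the serial frames. Such an R need not be serial — not valid.
(D) the dual of axiom T: valid iff R is reflexive. Such an R need not be reflexive — not valid.
(E) [R]φ → [R][R]φ is axiom 4, which corresponds to transitivity. Every such R is transitive — valid.

A, B, E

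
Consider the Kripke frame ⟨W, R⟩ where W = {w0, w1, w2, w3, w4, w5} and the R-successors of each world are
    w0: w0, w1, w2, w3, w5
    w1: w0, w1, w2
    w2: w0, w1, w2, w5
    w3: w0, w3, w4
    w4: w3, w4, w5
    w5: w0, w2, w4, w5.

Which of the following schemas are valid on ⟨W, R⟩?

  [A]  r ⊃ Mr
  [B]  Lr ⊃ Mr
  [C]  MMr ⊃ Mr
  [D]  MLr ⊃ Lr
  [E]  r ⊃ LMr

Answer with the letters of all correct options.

A, B, E

R is reflexive: each world relates to itself.
R is symmetric: every R-edge is matched by its reverse.
R is not transitive: w0 R w3 and w3 R w4 but not w0 R w4.
R is not euclidean: w0 R w1 and w0 R w3 but not w1 R w3.
R is serial: every world has an R-successor.
(A) r ⊃ Mr is the dual of axiom T; it is valid on a frame exactly when R is reflexive. R is reflexive, so valid.
(B) Lr ⊃ Mr (axiom D) characterises the serial frames. R is serial — valid.
(C) MMr ⊃ Mr (the dual of axiom 4) characterises the transitive frames. R is not transitive — not valid.
(D) MLr ⊃ Lr (the dual of axiom 5) characterises the euclidean frames. R is not euclidean — not valid.
(E) axiom B: valid iff R is symmetric. R is symmetric — valid.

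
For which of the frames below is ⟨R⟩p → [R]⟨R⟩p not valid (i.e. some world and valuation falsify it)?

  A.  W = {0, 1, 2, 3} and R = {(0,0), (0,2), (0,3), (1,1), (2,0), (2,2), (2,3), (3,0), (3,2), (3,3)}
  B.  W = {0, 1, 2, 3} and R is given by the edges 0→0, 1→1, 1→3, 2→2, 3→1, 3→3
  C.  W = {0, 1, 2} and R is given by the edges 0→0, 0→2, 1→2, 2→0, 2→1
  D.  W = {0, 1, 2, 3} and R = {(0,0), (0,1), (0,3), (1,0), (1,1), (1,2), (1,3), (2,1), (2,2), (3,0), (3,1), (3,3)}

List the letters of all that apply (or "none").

C, D

The schema ⟨R⟩p → [R]⟨R⟩p is axiom 5; it is valid on a frame iff R is euclidean.
(A) R is euclidean (any two R-successors of the same world are R-related), so the schema is valid here.
(B) R is euclidean (any two R-successors of the same world are R-related), so the schema is valid here.
(C) R is not euclidean (2 R 0 and 2 R 1 but not 0 R 1), so the schema fails here.
(D) R is not euclidean (1 R 0 and 1 R 2 but not 0 R 2), so the schema fails here.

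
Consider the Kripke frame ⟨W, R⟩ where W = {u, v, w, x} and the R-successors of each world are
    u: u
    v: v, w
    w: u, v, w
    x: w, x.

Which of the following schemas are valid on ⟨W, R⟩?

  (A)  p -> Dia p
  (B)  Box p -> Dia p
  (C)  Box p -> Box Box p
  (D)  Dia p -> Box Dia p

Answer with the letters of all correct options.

R is reflexive: each world relates to itself.
R is not transitive: v R w and w R u but not v R u.
R is not euclidean: w R u and w R v but not u R v.
R is serial: every world has an R-successor.
(A) p -> Dia p is the dual of axiom T, which corresponds to reflexivity. R is reflexive — valid.
(B) Box p -> Dia p (axiom D) characterises the serial frames. R is serial — valid.
(C) axiom 4: valid iff R is transitive. R is not transitive — not valid.
(D) Dia p -> Box Dia p is axiom 5, which corresponds to the euclidean property. R is not euclidean — not valid.

A, B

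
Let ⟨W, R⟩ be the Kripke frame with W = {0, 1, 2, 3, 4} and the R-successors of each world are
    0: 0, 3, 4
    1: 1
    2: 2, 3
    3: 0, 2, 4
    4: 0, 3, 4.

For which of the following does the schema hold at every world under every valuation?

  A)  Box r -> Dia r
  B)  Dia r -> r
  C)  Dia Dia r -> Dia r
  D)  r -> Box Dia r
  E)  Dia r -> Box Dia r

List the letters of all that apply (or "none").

R is symmetric: every R-edge is matched by its reverse.
R is not transitive: 0 R 3 and 3 R 2 but not 0 R 2.
R is not euclidean: 3 R 0 and 3 R 2 but not 0 R 2.
R is serial: every world has an R-successor.
R is not a subset of the identity: 0 R 3 with 0 ≠ 3.
(A) Box r -> Dia r is axiom D, which corresponds to seriality. R is serial — valid.
(B) Dia r -> r (the converse of T) corresponds to R being a subset of the identity. Here R ⊄ identity, so not valid.
(C) Dia Dia r -> Dia r is the dual of axiom 4, which corresponds to transitivity. R is not transitive — not valid.
(D) r -> Box Dia r is axiom B; it is valid on a frame exactly when R is symmetric. R is symmetric, so valid.
(E) Dia r -> Box Dia r is axiom 5, which corresponds to the euclidean property. R is not euclidean — not valid.

A, D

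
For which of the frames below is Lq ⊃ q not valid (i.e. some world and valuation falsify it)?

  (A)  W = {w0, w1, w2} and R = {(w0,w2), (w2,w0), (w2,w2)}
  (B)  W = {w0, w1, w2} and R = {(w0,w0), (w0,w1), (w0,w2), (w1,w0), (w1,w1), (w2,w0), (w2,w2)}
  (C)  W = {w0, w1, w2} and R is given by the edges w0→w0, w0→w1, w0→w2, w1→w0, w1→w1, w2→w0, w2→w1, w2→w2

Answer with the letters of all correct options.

A

The schema Lq ⊃ q is axiom T; it is valid on a frame iff R is reflexive.
(A) R is not reflexive (not w0 R w0), so the schema fails here.
(B) R is reflexive (each world relates to itself), so the schema is valid here.
(C) R is reflexive (each world relates to itself), so the schema is valid here.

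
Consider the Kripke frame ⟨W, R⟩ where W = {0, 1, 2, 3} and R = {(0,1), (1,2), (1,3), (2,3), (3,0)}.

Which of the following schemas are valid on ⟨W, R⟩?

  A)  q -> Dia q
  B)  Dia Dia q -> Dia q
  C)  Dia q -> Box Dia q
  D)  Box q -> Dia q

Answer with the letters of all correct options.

R is not reflexive: not 0 R 0.
R is not transitive: 0 R 1 and 1 R 2 but not 0 R 2.
R is not euclidean: 1 R 3 and 1 R 2 but not 3 R 2.
R is serial: every world has an R-successor.
(A) q -> Dia q (the dual of axiom T) characterises the reflexive frames. R is not reflexive — not valid.
(B) the dual of axiom 4: valid iff R is transitive. R is not transitive — not valid.
(C) Dia q -> Box Dia q (axiom 5) characterises the euclidean frames. R is not euclidean — not valid.
(D) Box q -> Dia q is axiom D; it is valid on a frame exactly when R is serial. R is serial, so valid.

D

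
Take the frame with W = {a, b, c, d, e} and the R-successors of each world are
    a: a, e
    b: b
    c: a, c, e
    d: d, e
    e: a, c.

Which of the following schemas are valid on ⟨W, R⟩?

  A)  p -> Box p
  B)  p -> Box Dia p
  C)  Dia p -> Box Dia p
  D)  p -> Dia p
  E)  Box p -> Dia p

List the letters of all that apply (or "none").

R is not reflexive: not e R e.
R is not symmetric: c R a but not a R c.
R is not euclidean: c R a and c R c but not a R c.
R is serial: every world has an R-successor.
R is not a subset of the identity: a R e with a ≠ e.
(A) p -> Box p (equivalent to ◇p→p) corresponds to R being a subset of the identity. Here R ⊄ identity, so not valid.
(B) axiom B: valid iff R is symmetric. R is not symmetric — not valid.
(C) Dia p -> Box Dia p is axiom 5, which corresponds to the euclidean property. R is not euclidean — not valid.
(D) p -> Dia p is the dual of axiom T; it is valid on a frame exactly when R is reflexive. R is not reflexive, so not valid.
(E) Box p -> Dia p (axiom D) characterises the serial frames. R is serial — valid.

E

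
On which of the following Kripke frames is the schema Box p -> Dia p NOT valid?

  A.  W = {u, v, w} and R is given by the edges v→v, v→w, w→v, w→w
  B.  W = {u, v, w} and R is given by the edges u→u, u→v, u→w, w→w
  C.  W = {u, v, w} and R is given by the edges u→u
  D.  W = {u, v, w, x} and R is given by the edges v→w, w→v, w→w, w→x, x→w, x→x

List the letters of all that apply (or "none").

The schema Box p -> Dia p is axiom D; it is valid on a frame iff R is serial.
(A) R is not serial (u has no R-successor), so the schema fails here.
(B) R is not serial (v has no R-successor), so the schema fails here.
(C) R is not serial (v has no R-successor), so the schema fails here.
(D) R is not serial (u has no R-successor), so the schema fails here.

A, B, C, D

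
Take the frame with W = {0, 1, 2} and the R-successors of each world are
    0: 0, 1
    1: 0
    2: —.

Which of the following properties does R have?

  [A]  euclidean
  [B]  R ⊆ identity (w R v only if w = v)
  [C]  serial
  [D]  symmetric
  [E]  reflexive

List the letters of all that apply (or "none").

(A) not euclidean: 0 R 1 and 0 R 1 but not 1 R 1.
(B) not ⊆ identity: 0 R 1 with 0 ≠ 1.
(C) not serial: 2 has no R-successor.
(D) symmetric: every R-edge is matched by its reverse.
(E) not reflexive: not 1 R 1.

D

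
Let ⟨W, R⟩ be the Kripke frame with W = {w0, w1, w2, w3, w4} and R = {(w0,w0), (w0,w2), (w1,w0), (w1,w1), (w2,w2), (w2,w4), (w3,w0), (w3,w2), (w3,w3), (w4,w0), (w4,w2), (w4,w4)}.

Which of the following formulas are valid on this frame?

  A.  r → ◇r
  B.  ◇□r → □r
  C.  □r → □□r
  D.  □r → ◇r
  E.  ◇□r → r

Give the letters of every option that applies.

A, D

R is reflexive: each world relates to itself.
R is not symmetric: w0 R w2 but not w2 R w0.
R is not transitive: w0 R w2 and w2 R w4 but not w0 R w4.
R is not euclidean: w0 R w2 and w0 R w0 but not w2 R w0.
R is serial: every world has an R-successor.
(A) the dual of axiom T: valid iff R is reflexive. R is reflexive — valid.
(B) ◇□r → □r is the dual of axiom 5; it is valid on a frame exactly when R is euclidean. R is not euclidean, so not valid.
(C) axiom 4: valid iff R is transitive. R is not transitive — not valid.
(D) □r → ◇r (axiom D) characterises the serial frames. R is serial — valid.
(E) ◇□r → r (the dual of axiom B) characterises the symmetric frames. R is not symmetric — not valid.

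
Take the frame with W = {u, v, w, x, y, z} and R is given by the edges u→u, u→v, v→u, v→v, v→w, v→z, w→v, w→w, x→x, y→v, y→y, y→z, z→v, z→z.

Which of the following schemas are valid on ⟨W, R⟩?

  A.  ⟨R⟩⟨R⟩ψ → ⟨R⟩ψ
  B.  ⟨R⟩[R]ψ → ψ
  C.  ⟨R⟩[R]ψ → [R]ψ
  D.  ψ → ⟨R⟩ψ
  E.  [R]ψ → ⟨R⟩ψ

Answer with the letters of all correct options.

D, E

R is reflexive: each world relates to itself.
R is not symmetric: y R v but not v R y.
R is not transitive: u R v and v R w but not u R w.
R is not euclidean: v R u and v R w but not u R w.
R is serial: every world has an R-successor.
(A) the dual of axiom 4: valid iff R is transitive. R is not transitive — not valid.
(B) ⟨R⟩[R]ψ → ψ is the dual of axiom B, which corresponds to symmetry. R is not symmetric — not valid.
(C) the dual of axiom 5: valid iff R is euclidean. R is not euclidean — not valid.
(D) ψ → ⟨R⟩ψ is the dual of axiom T; it is valid on a frame exactly when R is reflexive. R is reflexive, so valid.
(E) [R]ψ → ⟨R⟩ψ is axiom D; it is valid on a frame exactly when R is serial. R is serial, so valid.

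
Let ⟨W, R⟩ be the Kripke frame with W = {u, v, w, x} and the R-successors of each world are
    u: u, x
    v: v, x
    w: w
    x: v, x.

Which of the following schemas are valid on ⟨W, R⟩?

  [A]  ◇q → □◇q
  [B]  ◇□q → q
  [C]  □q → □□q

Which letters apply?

R is not symmetric: u R x but not x R u.
R is not transitive: u R x and x R v but not u R v.
R is not euclidean: u R x and u R u but not x R u.
(A) ◇q → □◇q is axiom 5, which corresponds to the euclidean property. R is not euclidean — not valid.
(B) ◇□q → q is the dual of axiom B; it is valid on a frame exactly when R is symmetric. R is not symmetric, so not valid.
(C) □q → □□q is axiom 4; it is valid on a frame exactly when R is transitive. R is not transitive, so not valid.

none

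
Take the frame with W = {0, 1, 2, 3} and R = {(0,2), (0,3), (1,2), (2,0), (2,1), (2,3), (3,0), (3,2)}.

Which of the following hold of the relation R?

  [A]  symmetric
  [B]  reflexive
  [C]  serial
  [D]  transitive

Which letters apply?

A, C

(A) symmetric: every R-edge is matched by its reverse.
(B) not reflexive: not 0 R 0.
(C) serial: every world has an R-successor.
(D) not transitive: 0 R 2 and 2 R 0 but not 0 R 0.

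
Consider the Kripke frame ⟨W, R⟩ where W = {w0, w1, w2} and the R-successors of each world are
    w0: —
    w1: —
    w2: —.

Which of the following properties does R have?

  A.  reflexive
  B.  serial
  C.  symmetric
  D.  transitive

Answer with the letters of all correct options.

C, D

(A) not reflexive: not w0 R w0.
(B) not serial: w0 has no R-successor.
(C) symmetric: every R-edge is matched by its reverse.
(D) transitive: R is closed under composition.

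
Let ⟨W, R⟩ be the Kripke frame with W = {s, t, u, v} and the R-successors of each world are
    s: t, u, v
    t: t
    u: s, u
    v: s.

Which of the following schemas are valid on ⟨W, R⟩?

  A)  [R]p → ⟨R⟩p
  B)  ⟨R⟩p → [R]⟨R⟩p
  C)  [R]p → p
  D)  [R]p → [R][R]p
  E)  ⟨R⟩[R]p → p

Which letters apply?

A

R is not reflexive: not s R s.
R is not symmetric: s R t but not t R s.
R is not transitive: s R u and u R s but not s R s.
R is not euclidean: s R t and s R u but not t R u.
R is serial: every world has an R-successor.
(A) [R]p → ⟨R⟩p is axiom D, which corresponds to seriality. R is serial — valid.
(B) ⟨R⟩p → [R]⟨R⟩p (axiom 5) characterises the euclidean frames. R is not euclidean — not valid.
(C) [R]p → p (axiom T) characterises the reflexive frames. R is not reflexive — not valid.
(D) [R]p → [R][R]p is axiom 4; it is valid on a frame exactly when R is transitive. R is not transitive, so not valid.
(E) ⟨R⟩[R]p → p is the dual of axiom B, which corresponds to symmetry. R is not symmetric — not valid.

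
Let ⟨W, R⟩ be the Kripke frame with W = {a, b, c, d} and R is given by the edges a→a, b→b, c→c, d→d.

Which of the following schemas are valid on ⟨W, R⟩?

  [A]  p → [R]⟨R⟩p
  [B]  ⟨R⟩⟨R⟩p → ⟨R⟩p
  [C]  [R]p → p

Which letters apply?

R is reflexive: each world relates to itself.
R is symmetric: every R-edge is matched by its reverse.
R is transitive: R is closed under composition.
(A) p → [R]⟨R⟩p (axiom B) characterises the symmetric frames. R is symmetric — valid.
(B) ⟨R⟩⟨R⟩p → ⟨R⟩p is the dual of axiom 4, which corresponds to transitivity. R is transitive — valid.
(C) [R]p → p is axiom T; it is valid on a frame exactly when R is reflexive. R is reflexive, so valid.

A, B, C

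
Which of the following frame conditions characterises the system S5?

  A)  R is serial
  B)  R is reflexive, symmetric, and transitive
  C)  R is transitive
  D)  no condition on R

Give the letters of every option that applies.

(A) this class determines D, not S5.
(B) S5 is sound and complete for exactly this class.
(C) this class determines K4, not S5.
(D) this class determines K, not S5.

B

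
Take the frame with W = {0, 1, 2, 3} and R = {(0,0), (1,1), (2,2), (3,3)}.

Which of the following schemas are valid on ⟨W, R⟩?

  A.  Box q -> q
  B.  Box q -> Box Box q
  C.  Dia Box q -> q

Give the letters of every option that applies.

R is reflexive: each world relates to itself.
R is symmetric: every R-edge is matched by its reverse.
R is transitive: R is closed under composition.
(A) Box q -> q is axiom T; it is valid on a frame exactly when R is reflexive. R is reflexive, so valid.
(B) Box q -> Box Box q (axiom 4) characterises the transitive frames. R is transitive — valid.
(C) Dia Box q -> q is the dual of axiom B, which corresponds to symmetry. R is symmetric — valid.

A, B, C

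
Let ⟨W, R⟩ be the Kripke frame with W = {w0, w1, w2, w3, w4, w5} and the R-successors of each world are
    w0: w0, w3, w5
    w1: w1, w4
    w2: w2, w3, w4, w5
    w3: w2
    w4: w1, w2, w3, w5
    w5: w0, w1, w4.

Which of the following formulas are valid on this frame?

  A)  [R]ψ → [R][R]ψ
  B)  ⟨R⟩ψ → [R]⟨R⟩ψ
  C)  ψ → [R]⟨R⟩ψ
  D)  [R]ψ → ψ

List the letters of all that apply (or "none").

R is not reflexive: not w3 R w3.
R is not symmetric: w0 R w3 but not w3 R w0.
R is not transitive: w0 R w3 and w3 R w2 but not w0 R w2.
R is not euclidean: w0 R w3 and w0 R w0 but not w3 R w0.
(A) axiom 4: valid iff R is transitive. R is not transitive — not valid.
(B) ⟨R⟩ψ → [R]⟨R⟩ψ (axiom 5) characterises the euclidean frames. R is not euclidean — not valid.
(C) ψ → [R]⟨R⟩ψ is axiom B, which corresponds to symmetry. R is not symmetric — not valid.
(D) [R]ψ → ψ (axiom T) characterises the reflexive frames. R is not reflexive — not valid.

none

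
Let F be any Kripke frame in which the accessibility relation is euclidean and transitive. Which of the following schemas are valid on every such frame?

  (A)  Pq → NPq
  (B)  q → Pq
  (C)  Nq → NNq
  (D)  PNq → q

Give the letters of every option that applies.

(A) Pq → NPq (axiom 5) characterises the euclidean frames. Every such R is euclidean — valid.
(B) q → Pq (the dual of axiom T) characterises the reflexive frames. Such an R need not be reflexive — not valid.
(C) Nq → NNq is axiom 4, which corresponds to transitivity. Every such R is transitive — valid.
(D) PNq → q (the dual of axiom B) characterises the symmetric frames. Such an R need not be symmetric — not valid.

A, C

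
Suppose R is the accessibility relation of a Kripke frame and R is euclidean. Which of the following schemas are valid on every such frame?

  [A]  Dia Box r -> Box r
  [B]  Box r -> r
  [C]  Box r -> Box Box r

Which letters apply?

A

(A) Dia Box r -> Box r (the dual of axiom 5) characterises the euclidean frames. Every such R is euclidean — valid.
(B) axiom T: valid iff R is reflexive. Such an R need not be reflexive — not valid.
(C) axiom 4: valid iff R is transitive. Such an R need not be transitive — not valid.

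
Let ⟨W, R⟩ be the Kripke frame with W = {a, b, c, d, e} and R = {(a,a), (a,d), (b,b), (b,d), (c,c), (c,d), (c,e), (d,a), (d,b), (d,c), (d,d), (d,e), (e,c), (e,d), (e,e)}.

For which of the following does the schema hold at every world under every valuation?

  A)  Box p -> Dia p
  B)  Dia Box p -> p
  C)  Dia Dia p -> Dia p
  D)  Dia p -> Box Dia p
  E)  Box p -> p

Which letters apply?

R is reflexive: each world relates to itself.
R is symmetric: every R-edge is matched by its reverse.
R is not transitive: a R d and d R b but not a R b.
R is not euclidean: d R a and d R b but not a R b.
R is serial: every world has an R-successor.
(A) Box p -> Dia p is axiom D, which corresponds to seriality. R is serial — valid.
(B) Dia Box p -> p (the dual of axiom B) characterises the symmetric frames. R is symmetric — valid.
(C) the dual of axiom 4: valid iff R is transitive. R is not transitive — not valid.
(D) axiom 5: valid iff R is euclidean. R is not euclidean — not valid.
(E) Box p -> p is axiom T; it is valid on a frame exactly when R is reflexive. R is reflexive, so valid.

A, B, E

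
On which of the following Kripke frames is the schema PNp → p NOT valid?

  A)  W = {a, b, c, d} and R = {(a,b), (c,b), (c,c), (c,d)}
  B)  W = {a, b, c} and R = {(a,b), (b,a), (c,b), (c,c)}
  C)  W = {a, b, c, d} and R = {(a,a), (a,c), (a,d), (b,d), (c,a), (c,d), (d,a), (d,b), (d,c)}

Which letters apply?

The schema PNp → p is the dual of axiom B; it is valid on a frame iff R is symmetric.
(A) R is not symmetric (a R b but not b R a), so the schema fails here.
(B) R is not symmetric (c R b but not b R c), so the schema fails here.
(C) R is symmetric (every R-edge is matched by its reverse), so the schema is valid here.

A, B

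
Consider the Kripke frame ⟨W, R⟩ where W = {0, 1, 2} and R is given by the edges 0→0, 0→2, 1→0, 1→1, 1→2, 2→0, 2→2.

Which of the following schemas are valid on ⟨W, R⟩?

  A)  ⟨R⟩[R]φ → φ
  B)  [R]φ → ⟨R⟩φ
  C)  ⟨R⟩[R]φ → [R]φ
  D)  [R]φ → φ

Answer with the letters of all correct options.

R is reflexive: each world relates to itself.
R is not symmetric: 1 R 0 but not 0 R 1.
R is not euclidean: 1 R 0 and 1 R 1 but not 0 R 1.
R is serial: every world has an R-successor.
(A) ⟨R⟩[R]φ → φ (the dual of axiom B) characterises the symmetric frames. R is not symmetric — not valid.
(B) axiom D: valid iff R is serial. R is serial — valid.
(C) the dual of axiom 5: valid iff R is euclidean. R is not euclidean — not valid.
(D) axiom T: valid iff R is reflexive. R is reflexive — valid.

B, D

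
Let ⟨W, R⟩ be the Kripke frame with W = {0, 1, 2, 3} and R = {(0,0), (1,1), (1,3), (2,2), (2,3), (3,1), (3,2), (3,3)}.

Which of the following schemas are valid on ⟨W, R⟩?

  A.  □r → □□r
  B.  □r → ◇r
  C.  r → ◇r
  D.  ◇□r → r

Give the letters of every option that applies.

R is reflexive: each world relates to itself.
R is symmetric: every R-edge is matched by its reverse.
R is not transitive: 1 R 3 and 3 R 2 but not 1 R 2.
R is serial: every world has an R-successor.
(A) □r → □□r is axiom 4, which corresponds to transitivity. R is not transitive — not valid.
(B) □r → ◇r (axiom D) characterises the serial frames. R is serial — valid.
(C) r → ◇r (the dual of axiom T) characterises the reflexive frames. R is reflexive — valid.
(D) ◇□r → r is the dual of axiom B; it is valid on a frame exactly when R is symmetric. R is symmetric, so valid.

B, C, D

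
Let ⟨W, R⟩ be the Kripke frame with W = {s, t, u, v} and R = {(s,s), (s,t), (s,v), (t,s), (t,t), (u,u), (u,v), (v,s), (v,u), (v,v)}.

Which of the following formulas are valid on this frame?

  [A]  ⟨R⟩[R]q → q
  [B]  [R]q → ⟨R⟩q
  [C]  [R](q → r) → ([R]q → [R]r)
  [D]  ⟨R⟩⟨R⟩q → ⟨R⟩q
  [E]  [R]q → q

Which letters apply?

A, B, C, E

R is reflexive: each world relates to itself.
R is symmetric: every R-edge is matched by its reverse.
R is not transitive: s R v and v R u but not s R u.
R is serial: every world has an R-successor.
(A) the dual of axiom B: valid iff R is symmetric. R is symmetric — valid.
(B) [R]q → ⟨R⟩q is axiom D, which corresponds to seriality. R is serial — valid.
(C) [R](q → r) → ([R]q → [R]r) is the K axiom; it holds on all frames — valid.
(D) ⟨R⟩⟨R⟩q → ⟨R⟩q is the dual of axiom 4, which corresponds to transitivity. R is not transitive — not valid.
(E) [R]q → q is axiom T; it is valid on a frame exactly when R is reflexive. R is reflexive, so valid.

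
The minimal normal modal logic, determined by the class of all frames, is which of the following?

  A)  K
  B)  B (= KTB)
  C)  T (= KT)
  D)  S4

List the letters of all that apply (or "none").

(A) K is determined by exactly this class.
(B) B (= KTB) is determined by the class of reflexive and symmetric frames.
(C) T (= KT) is determined by the class of reflexive frames.
(D) S4 is determined by the class of reflexive and transitive frames.

A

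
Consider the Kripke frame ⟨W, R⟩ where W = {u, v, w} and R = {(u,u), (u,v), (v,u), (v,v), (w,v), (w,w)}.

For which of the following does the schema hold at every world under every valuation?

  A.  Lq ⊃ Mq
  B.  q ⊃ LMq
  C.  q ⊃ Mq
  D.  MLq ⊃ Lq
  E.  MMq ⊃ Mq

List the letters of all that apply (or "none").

R is reflexive: each world relates to itself.
R is not symmetric: w R v but not v R w.
R is not transitive: w R v and v R u but not w R u.
R is not euclidean: w R v and w R w but not v R w.
R is serial: every world has an R-successor.
(A) Lq ⊃ Mq is axiom D; it is valid on a frame exactly when R is serial. R is serial, so valid.
(B) q ⊃ LMq (axiom B) characterises the symmetric frames. R is not symmetric — not valid.
(C) q ⊃ Mq (the dual of axiom T) characterises the reflexive frames. R is reflexive — valid.
(D) MLq ⊃ Lq is the dual of axiom 5, which corresponds to the euclidean property. R is not euclidean — not valid.
(E) MMq ⊃ Mq is the dual of axiom 4, which corresponds to transitivity. R is not transitive — not valid.

A, C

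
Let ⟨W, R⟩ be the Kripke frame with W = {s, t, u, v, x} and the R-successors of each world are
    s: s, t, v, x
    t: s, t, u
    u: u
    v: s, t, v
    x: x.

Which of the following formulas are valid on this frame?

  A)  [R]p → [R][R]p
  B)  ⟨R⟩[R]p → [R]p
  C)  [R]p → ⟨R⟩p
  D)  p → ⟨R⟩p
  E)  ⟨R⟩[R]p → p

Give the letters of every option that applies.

R is reflexive: each world relates to itself.
R is not symmetric: s R x but not x R s.
R is not transitive: s R t and t R u but not s R u.
R is not euclidean: s R t and s R v but not t R v.
R is serial: every world has an R-successor.
(A) [R]p → [R][R]p is axiom 4; it is valid on a frame exactly when R is transitive. R is not transitive, so not valid.
(B) ⟨R⟩[R]p → [R]p is the dual of axiom 5; it is valid on a frame exactly when R is euclidean. R is not euclidean, so not valid.
(C) [R]p → ⟨R⟩p (axiom D) characterises the serial frames. R is serial — valid.
(D) the dual of axiom T: valid iff R is reflexive. R is reflexive — valid.
(E) the dual of axiom B: valid iff R is symmetric. R is not symmetric — not valid.

C, D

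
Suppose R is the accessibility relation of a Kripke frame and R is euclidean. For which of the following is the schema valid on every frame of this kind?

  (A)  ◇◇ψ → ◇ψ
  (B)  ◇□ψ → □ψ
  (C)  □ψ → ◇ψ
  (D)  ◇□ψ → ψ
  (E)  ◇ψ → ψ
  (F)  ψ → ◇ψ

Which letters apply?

(A) ◇◇ψ → ◇ψ (the dual of axiom 4) characterises the transitive frames. Such an R need not be transitive — not valid.
(B) the dual of axiom 5: valid iff R is euclidean. Every such R is euclidean — valid.
(C) axiom D: valid iff R is serial. Such an R need not be serial — not valid.
(D) the dual of axiom B: valid iff R is symmetric. Such an R need not be symmetric — not valid.
(E) ◇ψ → ψ is the converse of T; it holds exactly when R ⊆ identity. Such an R need not be a subset of the identity — not valid.
(F) the dual of axiom T: valid iff R is reflexive. Such an R need not be reflexive — not valid.

B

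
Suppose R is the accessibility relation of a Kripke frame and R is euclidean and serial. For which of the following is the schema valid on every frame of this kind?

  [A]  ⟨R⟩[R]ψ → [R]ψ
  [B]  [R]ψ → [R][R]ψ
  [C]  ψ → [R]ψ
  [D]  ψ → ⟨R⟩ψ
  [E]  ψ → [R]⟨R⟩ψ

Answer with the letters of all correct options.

(A) the dual of axiom 5: valid iff R is euclidean. Every such R is euclidean — valid.
(B) axiom 4: valid iff R is transitive. Such an R need not be transitive — not valid.
(C) ψ → [R]ψ (equivalent to ◇p→p) corresponds to R being a subset of the identity. Such an R need not be a subset of the identity, so not valid.
(D) ψ → ⟨R⟩ψ (the dual of axiom T) characterises the reflexive frames. Such an R need not be reflexive — not valid.
(E) ψ → [R]⟨R⟩ψ is axiom B; it is valid on a frame exactly when R is symmetric. Such an R need not be symmetric, so not valid.

A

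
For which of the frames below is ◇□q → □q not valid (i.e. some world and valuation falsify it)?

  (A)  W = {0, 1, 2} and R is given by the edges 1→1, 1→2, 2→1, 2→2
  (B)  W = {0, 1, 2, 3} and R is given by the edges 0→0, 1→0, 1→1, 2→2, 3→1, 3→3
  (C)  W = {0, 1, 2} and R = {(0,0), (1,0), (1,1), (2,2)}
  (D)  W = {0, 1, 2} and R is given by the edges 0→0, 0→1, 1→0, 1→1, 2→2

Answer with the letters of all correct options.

The schema ◇□q → □q is the dual of axiom 5; it is valid on a frame iff R is euclidean.
(A) R is euclidean (any two R-successors of the same world are R-related), so the schema is valid here.
(B) R is not euclidean (1 R 0 and 1 R 1 but not 0 R 1), so the schema fails here.
(C) R is not euclidean (1 R 0 and 1 R 1 but not 0 R 1), so the schema fails here.
(D) R is euclidean (any two R-successors of the same world are R-related), so the schema is valid here.

B, C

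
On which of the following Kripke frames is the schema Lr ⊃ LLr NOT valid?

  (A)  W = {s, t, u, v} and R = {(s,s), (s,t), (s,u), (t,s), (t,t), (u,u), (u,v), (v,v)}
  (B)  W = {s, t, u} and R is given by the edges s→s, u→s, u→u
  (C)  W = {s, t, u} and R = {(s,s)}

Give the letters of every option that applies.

A

The schema Lr ⊃ LLr is axiom 4; it is valid on a frame iff R is transitive.
(A) R is not transitive (s R u and u R v but not s R v), so the schema fails here.
(B) R is transitive (R is closed under composition), so the schema is valid here.
(C) R is transitive (R is closed under composition), so the schema is valid here.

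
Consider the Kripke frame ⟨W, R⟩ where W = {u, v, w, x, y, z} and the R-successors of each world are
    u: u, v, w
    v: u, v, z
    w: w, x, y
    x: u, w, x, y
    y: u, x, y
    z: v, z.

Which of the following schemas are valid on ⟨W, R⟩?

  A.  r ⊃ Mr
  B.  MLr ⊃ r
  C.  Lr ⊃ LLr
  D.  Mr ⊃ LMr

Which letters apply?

A

R is reflexive: each world relates to itself.
R is not symmetric: u R w but not w R u.
R is not transitive: u R v and v R z but not u R z.
R is not euclidean: u R v and u R w but not v R w.
(A) the dual of axiom T: valid iff R is reflexive. R is reflexive — valid.
(B) MLr ⊃ r is the dual of axiom B, which corresponds to symmetry. R is not symmetric — not valid.
(C) Lr ⊃ LLr (axiom 4) characterises the transitive frames. R is not transitive — not valid.
(D) Mr ⊃ LMr is axiom 5; it is valid on a frame exactly when R is euclidean. R is not euclidean, so not valid.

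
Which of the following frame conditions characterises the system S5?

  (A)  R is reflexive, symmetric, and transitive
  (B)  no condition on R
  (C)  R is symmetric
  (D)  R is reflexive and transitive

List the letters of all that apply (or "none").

(A) S5 is sound and complete for exactly this class.
(B) this class determines K, not S5.
(C) this class determines KB, not S5.
(D) this class determines S4, not S5.

A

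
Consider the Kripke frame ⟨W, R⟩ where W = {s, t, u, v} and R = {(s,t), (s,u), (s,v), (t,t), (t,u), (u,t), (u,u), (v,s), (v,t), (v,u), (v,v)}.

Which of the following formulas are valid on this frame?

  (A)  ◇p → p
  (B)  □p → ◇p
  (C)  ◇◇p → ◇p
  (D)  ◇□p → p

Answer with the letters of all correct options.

B

R is not symmetric: s R t but not t R s.
R is not transitive: s R v and v R s but not s R s.
R is serial: every world has an R-successor.
R is not a subset of the identity: s R t with s ≠ t.
(A) ◇p → p is valid only on frames where every R-edge is a self-loop. Here R ⊄ identity — not valid.
(B) axiom D: valid iff R is serial. R is serial — valid.
(C) ◇◇p → ◇p (the dual of axiom 4) characterises the transitive frames. R is not transitive — not valid.
(D) ◇□p → p (the dual of axiom B) characterises the symmetric frames. R is not symmetric — not valid.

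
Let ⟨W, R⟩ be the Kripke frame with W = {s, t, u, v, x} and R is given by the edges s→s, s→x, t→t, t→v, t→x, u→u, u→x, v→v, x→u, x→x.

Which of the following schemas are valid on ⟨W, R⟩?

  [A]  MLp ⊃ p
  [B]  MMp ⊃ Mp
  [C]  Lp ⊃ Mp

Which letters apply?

C

R is not symmetric: s R x but not x R s.
R is not transitive: s R x and x R u but not s R u.
R is serial: every world has an R-successor.
(A) the dual of axiom B: valid iff R is symmetric. R is not symmetric — not valid.
(B) MMp ⊃ Mp is the dual of axiom 4; it is valid on a frame exactly when R is transitive. R is not transitive, so not valid.
(C) Lp ⊃ Mp (axiom D) characterises the serial frames. R is serial — valid.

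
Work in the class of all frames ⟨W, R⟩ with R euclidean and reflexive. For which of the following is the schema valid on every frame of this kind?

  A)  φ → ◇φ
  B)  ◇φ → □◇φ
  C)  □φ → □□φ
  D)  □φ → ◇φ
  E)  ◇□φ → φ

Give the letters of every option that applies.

A reflexive euclidean relation is also symmetric (from wRw and wRv the euclidean condition gives vRw) and hence transitive; it is an equivalence relation.
(A) the dual of axiom T: valid iff R is reflexive. Every such R is reflexive — valid.
(B) axiom 5: valid iff R is euclidean. Every such R is euclidean — valid.
(C) □φ → □□φ (axiom 4) characterises the transitive frames. Every such R is transitive — valid.
(D) □φ → ◇φ (axiom D) characterises the serial frames. Every such R is serial — valid.
(E) ◇□φ → φ is the dual of axiom B; it is valid on a frame exactly when R is symmetric. Every such R is symmetric, so valid.

A, B, C, D, E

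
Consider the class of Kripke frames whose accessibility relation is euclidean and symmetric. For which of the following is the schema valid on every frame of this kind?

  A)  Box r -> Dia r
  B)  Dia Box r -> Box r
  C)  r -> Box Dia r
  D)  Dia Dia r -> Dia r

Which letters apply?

B, C, D

A symmetric euclidean relation is transitive (uRv and vRw give vRu by symmetry, then uRw by the euclidean condition, applied at v).
(A) Box r -> Dia r (axiom D) characterises the serial frames. Such an R need not be serial — not valid.
(B) Dia Box r -> Box r is the dual of axiom 5; it is valid on a frame exactly when R is euclidean. Every such R is euclidean, so valid.
(C) r -> Box Dia r (axiom B) characterises the symmetric frames. Every such R is symmetric — valid.
(D) Dia Dia r -> Dia r (the dual of axiom 4) characterises the transitive frames. Every such R is transitive — valid.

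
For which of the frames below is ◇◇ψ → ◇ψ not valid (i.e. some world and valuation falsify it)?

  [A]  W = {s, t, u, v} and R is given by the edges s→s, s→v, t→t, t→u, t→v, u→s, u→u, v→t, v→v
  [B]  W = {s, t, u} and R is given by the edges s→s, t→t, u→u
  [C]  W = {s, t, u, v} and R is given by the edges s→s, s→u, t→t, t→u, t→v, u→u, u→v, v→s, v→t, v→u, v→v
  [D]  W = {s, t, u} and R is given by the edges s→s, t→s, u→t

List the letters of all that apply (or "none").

The schema ◇◇ψ → ◇ψ is the dual of axiom 4; it is valid on a frame iff R is transitive.
(A) R is not transitive (s R v and v R t but not s R t), so the schema fails here.
(B) R is transitive (R is closed under composition), so the schema is valid here.
(C) R is not transitive (s R u and u R v but not s R v), so the schema fails here.
(D) R is not transitive (u R t and t R s but not u R s), so the schema fails here.

A, C, D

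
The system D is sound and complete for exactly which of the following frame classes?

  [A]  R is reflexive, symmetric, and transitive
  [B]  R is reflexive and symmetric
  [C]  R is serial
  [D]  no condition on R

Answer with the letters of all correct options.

(A) this class determines S5, not D.
(B) this class determines B (= KTB), not D.
(C) D is sound and complete for exactly this class.
(D) this class determines K, not D.

C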